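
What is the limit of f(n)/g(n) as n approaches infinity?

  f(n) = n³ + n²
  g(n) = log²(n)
∞

Since n³ + n² (O(n³)) grows faster than log²(n) (O(log² n)),
the ratio f(n)/g(n) → ∞ as n → ∞.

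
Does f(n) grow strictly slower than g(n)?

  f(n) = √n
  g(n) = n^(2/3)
True

f(n) = √n is O(√n), and g(n) = n^(2/3) is O(n^(2/3)).
Since O(√n) grows strictly slower than O(n^(2/3)), f(n) = o(g(n)) is true.
This means lim(n→∞) f(n)/g(n) = 0.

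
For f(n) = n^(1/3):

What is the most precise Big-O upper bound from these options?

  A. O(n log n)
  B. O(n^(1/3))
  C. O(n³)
B

f(n) = n^(1/3) is O(n^(1/3)).
All listed options are valid Big-O bounds (upper bounds),
but O(n^(1/3)) is the tightest (smallest valid bound).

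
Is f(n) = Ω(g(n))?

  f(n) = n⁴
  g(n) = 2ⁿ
False

f(n) = n⁴ is O(n⁴), and g(n) = 2ⁿ is O(2ⁿ).
Since O(n⁴) grows slower than O(2ⁿ), f(n) = Ω(g(n)) is false.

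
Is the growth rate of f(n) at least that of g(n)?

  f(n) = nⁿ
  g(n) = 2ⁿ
True

f(n) = nⁿ is O(nⁿ), and g(n) = 2ⁿ is O(2ⁿ).
Since O(nⁿ) grows at least as fast as O(2ⁿ), f(n) = Ω(g(n)) is true.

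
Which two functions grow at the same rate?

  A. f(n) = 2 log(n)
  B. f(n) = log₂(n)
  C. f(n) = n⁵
A and B

Examining each function:
  A. 2 log(n) is O(log n)
  B. log₂(n) is O(log n)
  C. n⁵ is O(n⁵)

Functions A and B both have the same complexity class.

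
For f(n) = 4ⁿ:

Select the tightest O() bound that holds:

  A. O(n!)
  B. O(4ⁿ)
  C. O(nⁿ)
B

f(n) = 4ⁿ is O(4ⁿ).
All listed options are valid Big-O bounds (upper bounds),
but O(4ⁿ) is the tightest (smallest valid bound).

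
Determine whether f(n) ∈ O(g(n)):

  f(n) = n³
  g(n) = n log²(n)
False

f(n) = n³ is O(n³), and g(n) = n log²(n) is O(n log² n).
Since O(n³) grows faster than O(n log² n), f(n) = O(g(n)) is false.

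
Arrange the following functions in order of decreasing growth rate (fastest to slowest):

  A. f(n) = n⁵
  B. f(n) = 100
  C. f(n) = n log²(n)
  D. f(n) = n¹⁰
D > A > C > B

Comparing growth rates:
D = n¹⁰ is O(n¹⁰)
A = n⁵ is O(n⁵)
C = n log²(n) is O(n log² n)
B = 100 is O(1)

Therefore, the order from fastest to slowest is: D > A > C > B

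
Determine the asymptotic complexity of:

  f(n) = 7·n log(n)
O(n log n)

The dominant term in 7·n log(n) is 7·n log(n), which is Θ(n log n).
Constants are absorbed, so the tightest bound is O(n log n).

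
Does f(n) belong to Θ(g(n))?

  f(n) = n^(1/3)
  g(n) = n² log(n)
False

f(n) = n^(1/3) is O(n^(1/3)), and g(n) = n² log(n) is O(n² log n).
Since they have different growth rates, f(n) = Θ(g(n)) is false.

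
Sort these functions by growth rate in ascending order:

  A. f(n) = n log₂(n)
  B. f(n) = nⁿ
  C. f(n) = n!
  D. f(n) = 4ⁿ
A < D < C < B

Comparing growth rates:
A = n log₂(n) is O(n log n)
D = 4ⁿ is O(4ⁿ)
C = n! is O(n!)
B = nⁿ is O(nⁿ)

Therefore, the order from slowest to fastest is: A < D < C < B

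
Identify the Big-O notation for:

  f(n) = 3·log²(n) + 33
O(log² n)

The dominant term in 3·log²(n) + 33 is 3·log²(n), which is Θ(log² n).
Lower-order terms (33) are asymptotically negligible.
Constants are absorbed, so the tightest bound is O(log² n).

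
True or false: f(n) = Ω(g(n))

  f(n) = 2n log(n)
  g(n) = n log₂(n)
True

f(n) = 2n log(n) and g(n) = n log₂(n) are both O(n log n).
Big-Ω permits equal growth rates (f ≥ c·g for some c > 0), so f(n) = Ω(g(n)) is true.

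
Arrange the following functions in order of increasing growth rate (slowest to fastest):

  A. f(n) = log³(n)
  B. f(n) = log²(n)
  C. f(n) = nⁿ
B < A < C

Comparing growth rates:
B = log²(n) is O(log² n)
A = log³(n) is O(log³ n)
C = nⁿ is O(nⁿ)

Therefore, the order from slowest to fastest is: B < A < C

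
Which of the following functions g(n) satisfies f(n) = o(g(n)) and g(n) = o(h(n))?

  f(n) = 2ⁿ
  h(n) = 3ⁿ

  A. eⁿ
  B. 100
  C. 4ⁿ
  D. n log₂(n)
A

We need g(n) with 2ⁿ = o(g(n)) and g(n) = o(3ⁿ), i.e. O(2ⁿ) ≺ g ≺ O(3ⁿ).
Check each option:
  A. eⁿ — O(eⁿ) is strictly between O(2ⁿ) and O(3ⁿ) ✓
  B. 100 — O(1) does not grow strictly faster than f(n)
  C. 4ⁿ — O(4ⁿ) does not grow strictly slower than h(n)
  D. n log₂(n) — O(n log n) does not grow strictly faster than f(n)

Only option A (eⁿ) lies strictly between.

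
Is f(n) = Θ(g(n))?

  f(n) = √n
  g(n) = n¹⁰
False

f(n) = √n is O(√n), and g(n) = n¹⁰ is O(n¹⁰).
Since they have different growth rates, f(n) = Θ(g(n)) is false.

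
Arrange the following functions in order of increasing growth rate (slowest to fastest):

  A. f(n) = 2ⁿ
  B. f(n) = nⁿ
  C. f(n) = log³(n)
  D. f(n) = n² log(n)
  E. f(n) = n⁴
C < D < E < A < B

Comparing growth rates:
C = log³(n) is O(log³ n)
D = n² log(n) is O(n² log n)
E = n⁴ is O(n⁴)
A = 2ⁿ is O(2ⁿ)
B = nⁿ is O(nⁿ)

Therefore, the order from slowest to fastest is: C < D < E < A < B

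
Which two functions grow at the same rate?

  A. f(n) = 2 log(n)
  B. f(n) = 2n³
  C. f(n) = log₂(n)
A and C

Examining each function:
  A. 2 log(n) is O(log n)
  B. 2n³ is O(n³)
  C. log₂(n) is O(log n)

Functions A and C both have the same complexity class.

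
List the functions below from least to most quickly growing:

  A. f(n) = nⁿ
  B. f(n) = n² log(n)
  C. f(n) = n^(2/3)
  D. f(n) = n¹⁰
C < B < D < A

Comparing growth rates:
C = n^(2/3) is O(n^(2/3))
B = n² log(n) is O(n² log n)
D = n¹⁰ is O(n¹⁰)
A = nⁿ is O(nⁿ)

Therefore, the order from slowest to fastest is: C < B < D < A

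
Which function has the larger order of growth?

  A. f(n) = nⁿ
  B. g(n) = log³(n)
A

f(n) = nⁿ is O(nⁿ), while g(n) = log³(n) is O(log³ n).
Since O(nⁿ) grows faster than O(log³ n), f(n) dominates.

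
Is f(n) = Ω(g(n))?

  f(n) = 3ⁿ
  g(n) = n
True

f(n) = 3ⁿ is O(3ⁿ), and g(n) = n is O(n).
Since O(3ⁿ) grows at least as fast as O(n), f(n) = Ω(g(n)) is true.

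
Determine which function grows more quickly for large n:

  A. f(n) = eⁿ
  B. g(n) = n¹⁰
A

f(n) = eⁿ is O(eⁿ), while g(n) = n¹⁰ is O(n¹⁰).
Since O(eⁿ) grows faster than O(n¹⁰), f(n) dominates.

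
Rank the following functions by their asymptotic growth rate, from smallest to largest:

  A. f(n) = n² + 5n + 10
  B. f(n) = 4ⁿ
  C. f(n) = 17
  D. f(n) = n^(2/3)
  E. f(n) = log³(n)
C < E < D < A < B

Comparing growth rates:
C = 17 is O(1)
E = log³(n) is O(log³ n)
D = n^(2/3) is O(n^(2/3))
A = n² + 5n + 10 is O(n²)
B = 4ⁿ is O(4ⁿ)

Therefore, the order from slowest to fastest is: C < E < D < A < B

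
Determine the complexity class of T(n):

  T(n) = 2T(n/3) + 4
Θ(n^log₃(2))

Master Theorem: a = 2, b = 3, f(n) = 4.
Compute the critical exponent d = log₃(2) = 0.631.
Compare f(n) = Θ(1) against n^d:
  k = 0 < d = 0.631, so f(n) = O(n^(d-ε)) — Case 1.
  The recursion cost dominates: T(n) = Θ(n^d) = Θ(n^log₃(2)).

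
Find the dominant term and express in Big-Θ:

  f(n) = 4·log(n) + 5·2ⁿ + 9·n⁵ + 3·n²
Θ(2ⁿ)

Order the terms by growth rate: 4·log(n) ≺ 3·n² ≺ 9·n⁵ ≺ 5·2ⁿ.
The fastest-growing term 5·2ⁿ dominates as n → ∞; dropping its constant factor gives Θ(2ⁿ).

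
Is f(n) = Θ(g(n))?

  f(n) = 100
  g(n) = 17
True

f(n) = 100 and g(n) = 17 are both O(1).
Since they have the same asymptotic growth rate, f(n) = Θ(g(n)) is true.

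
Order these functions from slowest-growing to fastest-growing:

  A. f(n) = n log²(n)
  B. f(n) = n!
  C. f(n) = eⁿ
A < C < B

Comparing growth rates:
A = n log²(n) is O(n log² n)
C = eⁿ is O(eⁿ)
B = n! is O(n!)

Therefore, the order from slowest to fastest is: A < C < B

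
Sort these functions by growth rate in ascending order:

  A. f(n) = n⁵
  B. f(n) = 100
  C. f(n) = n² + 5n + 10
B < C < A

Comparing growth rates:
B = 100 is O(1)
C = n² + 5n + 10 is O(n²)
A = n⁵ is O(n⁵)

Therefore, the order from slowest to fastest is: B < C < A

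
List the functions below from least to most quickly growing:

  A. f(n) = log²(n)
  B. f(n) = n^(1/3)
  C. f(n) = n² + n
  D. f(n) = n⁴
A < B < C < D

Comparing growth rates:
A = log²(n) is O(log² n)
B = n^(1/3) is O(n^(1/3))
C = n² + n is O(n²)
D = n⁴ is O(n⁴)

Therefore, the order from slowest to fastest is: A < B < C < D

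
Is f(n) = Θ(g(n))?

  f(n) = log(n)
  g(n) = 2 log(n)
True

f(n) = log(n) and g(n) = 2 log(n) are both O(log n).
Since they have the same asymptotic growth rate, f(n) = Θ(g(n)) is true.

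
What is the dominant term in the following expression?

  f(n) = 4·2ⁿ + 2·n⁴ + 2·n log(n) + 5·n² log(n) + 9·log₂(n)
4·2ⁿ

Looking at each term:
  - 4·2ⁿ is O(2ⁿ)
  - 2·n⁴ is O(n⁴)
  - 2·n log(n) is O(n log n)
  - 5·n² log(n) is O(n² log n)
  - 9·log₂(n) is O(log n)

The term 4·2ⁿ (O(2ⁿ)) grows fastest and dominates all others.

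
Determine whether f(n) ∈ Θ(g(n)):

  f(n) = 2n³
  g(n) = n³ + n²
True

f(n) = 2n³ and g(n) = n³ + n² are both O(n³).
Since they have the same asymptotic growth rate, f(n) = Θ(g(n)) is true.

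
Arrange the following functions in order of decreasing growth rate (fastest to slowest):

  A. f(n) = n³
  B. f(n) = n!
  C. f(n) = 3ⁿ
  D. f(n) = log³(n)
B > C > A > D

Comparing growth rates:
B = n! is O(n!)
C = 3ⁿ is O(3ⁿ)
A = n³ is O(n³)
D = log³(n) is O(log³ n)

Therefore, the order from fastest to slowest is: B > C > A > D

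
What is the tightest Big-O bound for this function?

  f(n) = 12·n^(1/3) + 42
O(n^(1/3))

The dominant term in 12·n^(1/3) + 42 is 12·n^(1/3), which is Θ(n^(1/3)).
Lower-order terms (42) are asymptotically negligible.
Constants are absorbed, so the tightest bound is O(n^(1/3)).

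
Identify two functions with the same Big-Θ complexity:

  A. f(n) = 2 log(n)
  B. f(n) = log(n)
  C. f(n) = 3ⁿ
A and B

Examining each function:
  A. 2 log(n) is O(log n)
  B. log(n) is O(log n)
  C. 3ⁿ is O(3ⁿ)

Functions A and B both have the same complexity class.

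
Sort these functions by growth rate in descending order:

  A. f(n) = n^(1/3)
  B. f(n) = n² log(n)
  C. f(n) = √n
B > C > A

Comparing growth rates:
B = n² log(n) is O(n² log n)
C = √n is O(√n)
A = n^(1/3) is O(n^(1/3))

Therefore, the order from fastest to slowest is: B > C > A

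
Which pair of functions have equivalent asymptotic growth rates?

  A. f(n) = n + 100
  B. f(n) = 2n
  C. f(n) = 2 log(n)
A and B

Examining each function:
  A. n + 100 is O(n)
  B. 2n is O(n)
  C. 2 log(n) is O(log n)

Functions A and B both have the same complexity class.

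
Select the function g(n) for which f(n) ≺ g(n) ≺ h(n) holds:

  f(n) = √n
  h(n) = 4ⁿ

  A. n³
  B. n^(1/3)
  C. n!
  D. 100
A

We need g(n) with √n = o(g(n)) and g(n) = o(4ⁿ), i.e. O(√n) ≺ g ≺ O(4ⁿ).
Check each option:
  A. n³ — O(n³) is strictly between O(√n) and O(4ⁿ) ✓
  B. n^(1/3) — O(n^(1/3)) does not grow strictly faster than f(n)
  C. n! — O(n!) does not grow strictly slower than h(n)
  D. 100 — O(1) does not grow strictly faster than f(n)

Only option A (n³) lies strictly between.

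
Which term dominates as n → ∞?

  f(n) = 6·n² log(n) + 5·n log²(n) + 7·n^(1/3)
6·n² log(n)

Looking at each term:
  - 6·n² log(n) is O(n² log n)
  - 5·n log²(n) is O(n log² n)
  - 7·n^(1/3) is O(n^(1/3))

The term 6·n² log(n) (O(n² log n)) grows fastest and dominates all others.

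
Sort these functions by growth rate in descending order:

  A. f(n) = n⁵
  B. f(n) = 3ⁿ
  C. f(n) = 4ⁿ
C > B > A

Comparing growth rates:
C = 4ⁿ is O(4ⁿ)
B = 3ⁿ is O(3ⁿ)
A = n⁵ is O(n⁵)

Therefore, the order from fastest to slowest is: C > B > A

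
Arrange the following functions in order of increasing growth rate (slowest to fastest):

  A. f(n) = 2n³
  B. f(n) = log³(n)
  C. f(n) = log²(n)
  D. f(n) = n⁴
C < B < A < D

Comparing growth rates:
C = log²(n) is O(log² n)
B = log³(n) is O(log³ n)
A = 2n³ is O(n³)
D = n⁴ is O(n⁴)

Therefore, the order from slowest to fastest is: C < B < A < D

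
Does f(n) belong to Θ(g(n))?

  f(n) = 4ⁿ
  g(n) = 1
False

f(n) = 4ⁿ is O(4ⁿ), and g(n) = 1 is O(1).
Since they have different growth rates, f(n) = Θ(g(n)) is false.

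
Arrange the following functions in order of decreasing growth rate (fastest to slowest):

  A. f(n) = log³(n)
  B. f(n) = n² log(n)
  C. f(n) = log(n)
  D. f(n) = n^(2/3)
B > D > A > C

Comparing growth rates:
B = n² log(n) is O(n² log n)
D = n^(2/3) is O(n^(2/3))
A = log³(n) is O(log³ n)
C = log(n) is O(log n)

Therefore, the order from fastest to slowest is: B > D > A > C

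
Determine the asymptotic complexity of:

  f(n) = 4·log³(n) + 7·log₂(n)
O(log³ n)

The dominant term in 4·log³(n) + 7·log₂(n) is 4·log³(n), which is Θ(log³ n).
Lower-order terms (7·log₂(n)) are asymptotically negligible.
Constants are absorbed, so the tightest bound is O(log³ n).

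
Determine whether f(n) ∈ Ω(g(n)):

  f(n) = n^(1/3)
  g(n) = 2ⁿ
False

f(n) = n^(1/3) is O(n^(1/3)), and g(n) = 2ⁿ is O(2ⁿ).
Since O(n^(1/3)) grows slower than O(2ⁿ), f(n) = Ω(g(n)) is false.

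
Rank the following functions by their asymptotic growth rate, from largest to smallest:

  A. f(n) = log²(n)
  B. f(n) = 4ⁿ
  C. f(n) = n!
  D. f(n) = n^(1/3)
C > B > D > A

Comparing growth rates:
C = n! is O(n!)
B = 4ⁿ is O(4ⁿ)
D = n^(1/3) is O(n^(1/3))
A = log²(n) is O(log² n)

Therefore, the order from fastest to slowest is: C > B > D > A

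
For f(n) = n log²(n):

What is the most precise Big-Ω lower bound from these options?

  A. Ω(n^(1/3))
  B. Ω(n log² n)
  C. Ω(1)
B

f(n) = n log²(n) is Ω(n log² n).
All listed options are valid Big-Ω bounds (lower bounds),
but Ω(n log² n) is the tightest (largest valid bound).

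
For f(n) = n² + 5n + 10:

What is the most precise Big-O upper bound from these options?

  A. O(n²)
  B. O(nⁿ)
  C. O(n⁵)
A

f(n) = n² + 5n + 10 is O(n²).
All listed options are valid Big-O bounds (upper bounds),
but O(n²) is the tightest (smallest valid bound).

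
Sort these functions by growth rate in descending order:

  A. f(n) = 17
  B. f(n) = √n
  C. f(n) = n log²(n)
C > B > A

Comparing growth rates:
C = n log²(n) is O(n log² n)
B = √n is O(√n)
A = 17 is O(1)

Therefore, the order from fastest to slowest is: C > B > A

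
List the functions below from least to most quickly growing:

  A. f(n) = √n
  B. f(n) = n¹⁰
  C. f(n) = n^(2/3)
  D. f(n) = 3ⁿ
A < C < B < D

Comparing growth rates:
A = √n is O(√n)
C = n^(2/3) is O(n^(2/3))
B = n¹⁰ is O(n¹⁰)
D = 3ⁿ is O(3ⁿ)

Therefore, the order from slowest to fastest is: A < C < B < D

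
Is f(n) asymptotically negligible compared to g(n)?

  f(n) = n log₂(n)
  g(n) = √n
False

f(n) = n log₂(n) is O(n log n), and g(n) = √n is O(√n).
Since O(n log n) grows faster than or equal to O(√n), f(n) = o(g(n)) is false.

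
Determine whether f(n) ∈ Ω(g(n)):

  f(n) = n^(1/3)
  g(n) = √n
False

f(n) = n^(1/3) is O(n^(1/3)), and g(n) = √n is O(√n).
Since O(n^(1/3)) grows slower than O(√n), f(n) = Ω(g(n)) is false.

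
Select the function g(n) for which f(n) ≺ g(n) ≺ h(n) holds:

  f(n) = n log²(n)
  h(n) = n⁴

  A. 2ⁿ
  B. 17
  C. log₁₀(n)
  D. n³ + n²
D

We need g(n) with n log²(n) = o(g(n)) and g(n) = o(n⁴), i.e. O(n log² n) ≺ g ≺ O(n⁴).
Check each option:
  A. 2ⁿ — O(2ⁿ) does not grow strictly slower than h(n)
  B. 17 — O(1) does not grow strictly faster than f(n)
  C. log₁₀(n) — O(log n) does not grow strictly faster than f(n)
  D. n³ + n² — O(n³) is strictly between O(n log² n) and O(n⁴) ✓

Only option D (n³ + n²) lies strictly between.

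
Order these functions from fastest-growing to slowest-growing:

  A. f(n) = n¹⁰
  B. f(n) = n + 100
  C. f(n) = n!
C > A > B

Comparing growth rates:
C = n! is O(n!)
A = n¹⁰ is O(n¹⁰)
B = n + 100 is O(n)

Therefore, the order from fastest to slowest is: C > A > B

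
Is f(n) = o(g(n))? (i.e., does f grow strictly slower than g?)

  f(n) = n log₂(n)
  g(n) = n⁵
True

f(n) = n log₂(n) is O(n log n), and g(n) = n⁵ is O(n⁵).
Since O(n log n) grows strictly slower than O(n⁵), f(n) = o(g(n)) is true.
This means lim(n→∞) f(n)/g(n) = 0.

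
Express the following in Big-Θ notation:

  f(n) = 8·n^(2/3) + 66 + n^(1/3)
Θ(n^(2/3))

Order the terms by growth rate: 66 ≺ n^(1/3) ≺ 8·n^(2/3).
The fastest-growing term 8·n^(2/3) dominates as n → ∞; dropping its constant factor gives Θ(n^(2/3)).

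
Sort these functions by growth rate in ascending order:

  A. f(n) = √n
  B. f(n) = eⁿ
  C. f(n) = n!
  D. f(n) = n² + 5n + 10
A < D < B < C

Comparing growth rates:
A = √n is O(√n)
D = n² + 5n + 10 is O(n²)
B = eⁿ is O(eⁿ)
C = n! is O(n!)

Therefore, the order from slowest to fastest is: A < D < B < C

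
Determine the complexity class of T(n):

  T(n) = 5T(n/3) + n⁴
Θ(n⁴)

Master Theorem: a = 5, b = 3, f(n) = n⁴.
Compute the critical exponent d = log₃(5) = 1.465.
Compare f(n) = Θ(n⁴) against n^d:
  k = 4 > d = 1.465, so f(n) = Ω(n^(d+ε)) — Case 3.
  Regularity: a·(n/b)^4/n^4 = a/b^4 = 5/81 < 1 ✓.
  The top-level work dominates: T(n) = Θ(f(n)) = Θ(n⁴).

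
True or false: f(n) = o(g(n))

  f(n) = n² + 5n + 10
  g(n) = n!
True

f(n) = n² + 5n + 10 is O(n²), and g(n) = n! is O(n!).
Since O(n²) grows strictly slower than O(n!), f(n) = o(g(n)) is true.
This means lim(n→∞) f(n)/g(n) = 0.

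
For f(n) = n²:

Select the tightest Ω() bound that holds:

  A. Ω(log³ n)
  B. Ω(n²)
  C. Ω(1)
B

f(n) = n² is Ω(n²).
All listed options are valid Big-Ω bounds (lower bounds),
but Ω(n²) is the tightest (largest valid bound).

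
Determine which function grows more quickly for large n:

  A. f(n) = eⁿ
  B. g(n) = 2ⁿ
A

f(n) = eⁿ is O(eⁿ), while g(n) = 2ⁿ is O(2ⁿ).
Since O(eⁿ) grows faster than O(2ⁿ), f(n) dominates.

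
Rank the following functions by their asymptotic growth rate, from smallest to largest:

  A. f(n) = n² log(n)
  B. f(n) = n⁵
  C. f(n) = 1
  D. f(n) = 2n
C < D < A < B

Comparing growth rates:
C = 1 is O(1)
D = 2n is O(n)
A = n² log(n) is O(n² log n)
B = n⁵ is O(n⁵)

Therefore, the order from slowest to fastest is: C < D < A < B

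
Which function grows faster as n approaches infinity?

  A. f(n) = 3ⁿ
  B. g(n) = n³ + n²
A

f(n) = 3ⁿ is O(3ⁿ), while g(n) = n³ + n² is O(n³).
Since O(3ⁿ) grows faster than O(n³), f(n) dominates.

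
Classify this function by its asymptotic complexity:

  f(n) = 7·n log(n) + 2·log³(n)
O(n log n)

The dominant term in 7·n log(n) + 2·log³(n) is 7·n log(n), which is Θ(n log n).
Lower-order terms (2·log³(n)) are asymptotically negligible.
Constants are absorbed, so the tightest bound is O(n log n).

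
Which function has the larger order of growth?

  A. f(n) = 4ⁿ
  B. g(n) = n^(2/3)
A

f(n) = 4ⁿ is O(4ⁿ), while g(n) = n^(2/3) is O(n^(2/3)).
Since O(4ⁿ) grows faster than O(n^(2/3)), f(n) dominates.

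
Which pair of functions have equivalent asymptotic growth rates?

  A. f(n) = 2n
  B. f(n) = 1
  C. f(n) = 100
B and C

Examining each function:
  A. 2n is O(n)
  B. 1 is O(1)
  C. 100 is O(1)

Functions B and C both have the same complexity class.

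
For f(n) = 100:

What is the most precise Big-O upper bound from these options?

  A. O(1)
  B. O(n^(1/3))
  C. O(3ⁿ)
A

f(n) = 100 is O(1).
All listed options are valid Big-O bounds (upper bounds),
but O(1) is the tightest (smallest valid bound).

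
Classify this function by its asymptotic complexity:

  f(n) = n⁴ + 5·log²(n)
O(n⁴)

The dominant term in n⁴ + 5·log²(n) is n⁴, which is Θ(n⁴).
Lower-order terms (5·log²(n)) are asymptotically negligible.
Constants are absorbed, so the tightest bound is O(n⁴).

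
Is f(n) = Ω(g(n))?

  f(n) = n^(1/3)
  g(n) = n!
False

f(n) = n^(1/3) is O(n^(1/3)), and g(n) = n! is O(n!).
Since O(n^(1/3)) grows slower than O(n!), f(n) = Ω(g(n)) is false.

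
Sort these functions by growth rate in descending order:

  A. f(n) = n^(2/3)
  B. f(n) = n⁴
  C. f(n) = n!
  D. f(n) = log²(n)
C > B > A > D

Comparing growth rates:
C = n! is O(n!)
B = n⁴ is O(n⁴)
A = n^(2/3) is O(n^(2/3))
D = log²(n) is O(log² n)

Therefore, the order from fastest to slowest is: C > B > A > D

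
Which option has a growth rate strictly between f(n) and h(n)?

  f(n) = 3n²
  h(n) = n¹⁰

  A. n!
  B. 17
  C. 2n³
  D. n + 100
C

We need g(n) with 3n² = o(g(n)) and g(n) = o(n¹⁰), i.e. O(n²) ≺ g ≺ O(n¹⁰).
Check each option:
  A. n! — O(n!) does not grow strictly slower than h(n)
  B. 17 — O(1) does not grow strictly faster than f(n)
  C. 2n³ — O(n³) is strictly between O(n²) and O(n¹⁰) ✓
  D. n + 100 — O(n) does not grow strictly faster than f(n)

Only option C (2n³) lies strictly between.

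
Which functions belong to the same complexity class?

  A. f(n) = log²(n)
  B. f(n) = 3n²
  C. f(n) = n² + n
B and C

Examining each function:
  A. log²(n) is O(log² n)
  B. 3n² is O(n²)
  C. n² + n is O(n²)

Functions B and C both have the same complexity class.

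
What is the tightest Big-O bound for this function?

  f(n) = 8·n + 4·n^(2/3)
O(n)

The dominant term in 8·n + 4·n^(2/3) is 8·n, which is Θ(n).
Lower-order terms (4·n^(2/3)) are asymptotically negligible.
Constants are absorbed, so the tightest bound is O(n).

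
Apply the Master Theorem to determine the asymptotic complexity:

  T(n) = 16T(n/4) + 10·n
Θ(n²)

Master Theorem: a = 16, b = 4, f(n) = 10·n.
Compute the critical exponent d = log₄(16) = 2.
Compare f(n) = Θ(n) against n^d:
  k = 1 < d = 2, so f(n) = O(n^(d-ε)) — Case 1.
  The recursion cost dominates: T(n) = Θ(n^d) = Θ(n²).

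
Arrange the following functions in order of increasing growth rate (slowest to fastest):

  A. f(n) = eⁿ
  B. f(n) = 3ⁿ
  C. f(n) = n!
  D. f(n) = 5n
D < A < B < C

Comparing growth rates:
D = 5n is O(n)
A = eⁿ is O(eⁿ)
B = 3ⁿ is O(3ⁿ)
C = n! is O(n!)

Therefore, the order from slowest to fastest is: D < A < B < C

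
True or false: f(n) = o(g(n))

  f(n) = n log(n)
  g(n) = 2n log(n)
False

f(n) = n log(n) is O(n log n), and g(n) = 2n log(n) is O(n log n).
Since they have the same growth rate, f(n) = o(g(n)) is false.
(f = o(g) requires f to grow strictly slower, not equal.)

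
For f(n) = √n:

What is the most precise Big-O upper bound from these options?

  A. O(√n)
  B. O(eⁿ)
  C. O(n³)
A

f(n) = √n is O(√n).
All listed options are valid Big-O bounds (upper bounds),
but O(√n) is the tightest (smallest valid bound).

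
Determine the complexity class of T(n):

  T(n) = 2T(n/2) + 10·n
Θ(n log n)

Master Theorem: a = 2, b = 2, f(n) = 10·n.
Compute the critical exponent d = log₂(2) = 1.
Compare f(n) = Θ(n) against n^d:
  k = 1 = d, so f(n) = Θ(n^d) — Case 2.
  Work is balanced across levels: T(n) = Θ(n^d log n) = Θ(n log n).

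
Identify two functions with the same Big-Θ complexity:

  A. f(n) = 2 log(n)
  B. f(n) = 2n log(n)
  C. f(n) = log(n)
A and C

Examining each function:
  A. 2 log(n) is O(log n)
  B. 2n log(n) is O(n log n)
  C. log(n) is O(log n)

Functions A and C both have the same complexity class.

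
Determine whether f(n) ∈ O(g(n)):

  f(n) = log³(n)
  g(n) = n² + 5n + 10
True

f(n) = log³(n) is O(log³ n), and g(n) = n² + 5n + 10 is O(n²).
Since O(log³ n) ⊆ O(n²) (f grows no faster than g), f(n) = O(g(n)) is true.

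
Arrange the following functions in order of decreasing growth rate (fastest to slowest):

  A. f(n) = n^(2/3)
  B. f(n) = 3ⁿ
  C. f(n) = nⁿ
C > B > A

Comparing growth rates:
C = nⁿ is O(nⁿ)
B = 3ⁿ is O(3ⁿ)
A = n^(2/3) is O(n^(2/3))

Therefore, the order from fastest to slowest is: C > B > A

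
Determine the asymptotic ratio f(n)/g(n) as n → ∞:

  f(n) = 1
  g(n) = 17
1/17

Since 1 and 17 have the same growth rate (O(1)),
the ratio converges to a constant: 1/17.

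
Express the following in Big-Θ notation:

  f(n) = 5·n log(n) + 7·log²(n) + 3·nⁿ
Θ(nⁿ)

Order the terms by growth rate: 7·log²(n) ≺ 5·n log(n) ≺ 3·nⁿ.
The fastest-growing term 3·nⁿ dominates as n → ∞; dropping its constant factor gives Θ(nⁿ).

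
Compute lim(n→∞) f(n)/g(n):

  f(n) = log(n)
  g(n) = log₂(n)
log(2)

Since log(n) and log₂(n) have the same growth rate (O(log n)),
the ratio converges to a constant: log(2).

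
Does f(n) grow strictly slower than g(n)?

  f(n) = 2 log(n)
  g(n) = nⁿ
True

f(n) = 2 log(n) is O(log n), and g(n) = nⁿ is O(nⁿ).
Since O(log n) grows strictly slower than O(nⁿ), f(n) = o(g(n)) is true.
This means lim(n→∞) f(n)/g(n) = 0.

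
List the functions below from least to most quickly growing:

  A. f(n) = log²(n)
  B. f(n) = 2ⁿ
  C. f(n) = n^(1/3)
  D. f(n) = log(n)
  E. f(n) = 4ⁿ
D < A < C < B < E

Comparing growth rates:
D = log(n) is O(log n)
A = log²(n) is O(log² n)
C = n^(1/3) is O(n^(1/3))
B = 2ⁿ is O(2ⁿ)
E = 4ⁿ is O(4ⁿ)

Therefore, the order from slowest to fastest is: D < A < C < B < E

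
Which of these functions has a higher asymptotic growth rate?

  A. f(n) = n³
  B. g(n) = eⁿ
B

f(n) = n³ is O(n³), while g(n) = eⁿ is O(eⁿ).
Since O(eⁿ) grows faster than O(n³), g(n) dominates.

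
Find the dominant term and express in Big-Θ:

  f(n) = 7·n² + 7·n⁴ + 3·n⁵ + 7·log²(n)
Θ(n⁵)

Order the terms by growth rate: 7·log²(n) ≺ 7·n² ≺ 7·n⁴ ≺ 3·n⁵.
The fastest-growing term 3·n⁵ dominates as n → ∞; dropping its constant factor gives Θ(n⁵).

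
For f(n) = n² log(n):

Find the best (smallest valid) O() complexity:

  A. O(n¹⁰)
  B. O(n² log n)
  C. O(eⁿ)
B

f(n) = n² log(n) is O(n² log n).
All listed options are valid Big-O bounds (upper bounds),
but O(n² log n) is the tightest (smallest valid bound).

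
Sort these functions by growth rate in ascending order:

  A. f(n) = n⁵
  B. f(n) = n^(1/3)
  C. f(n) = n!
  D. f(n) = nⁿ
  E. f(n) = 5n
B < E < A < C < D

Comparing growth rates:
B = n^(1/3) is O(n^(1/3))
E = 5n is O(n)
A = n⁵ is O(n⁵)
C = n! is O(n!)
D = nⁿ is O(nⁿ)

Therefore, the order from slowest to fastest is: B < E < A < C < D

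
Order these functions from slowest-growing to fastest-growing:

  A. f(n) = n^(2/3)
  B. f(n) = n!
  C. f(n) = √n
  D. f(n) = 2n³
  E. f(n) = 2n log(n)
C < A < E < D < B

Comparing growth rates:
C = √n is O(√n)
A = n^(2/3) is O(n^(2/3))
E = 2n log(n) is O(n log n)
D = 2n³ is O(n³)
B = n! is O(n!)

Therefore, the order from slowest to fastest is: C < A < E < D < B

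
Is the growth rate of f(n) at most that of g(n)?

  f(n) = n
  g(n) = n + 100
True

f(n) = n and g(n) = n + 100 are both O(n).
Big-O permits equal growth rates (f ≤ c·g for some c), so f(n) = O(g(n)) is true.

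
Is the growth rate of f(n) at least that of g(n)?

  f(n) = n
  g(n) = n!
False

f(n) = n is O(n), and g(n) = n! is O(n!).
Since O(n) grows slower than O(n!), f(n) = Ω(g(n)) is false.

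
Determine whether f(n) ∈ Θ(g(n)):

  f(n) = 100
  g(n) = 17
True

f(n) = 100 and g(n) = 17 are both O(1).
Since they have the same asymptotic growth rate, f(n) = Θ(g(n)) is true.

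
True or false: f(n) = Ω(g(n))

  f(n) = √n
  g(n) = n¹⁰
False

f(n) = √n is O(√n), and g(n) = n¹⁰ is O(n¹⁰).
Since O(√n) grows slower than O(n¹⁰), f(n) = Ω(g(n)) is false.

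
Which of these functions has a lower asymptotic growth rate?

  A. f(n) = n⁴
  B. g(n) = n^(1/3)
B

f(n) = n⁴ is O(n⁴), while g(n) = n^(1/3) is O(n^(1/3)).
Since O(n^(1/3)) grows slower than O(n⁴), g(n) is dominated.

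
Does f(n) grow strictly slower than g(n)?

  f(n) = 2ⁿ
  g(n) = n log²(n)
False

f(n) = 2ⁿ is O(2ⁿ), and g(n) = n log²(n) is O(n log² n).
Since O(2ⁿ) grows faster than or equal to O(n log² n), f(n) = o(g(n)) is false.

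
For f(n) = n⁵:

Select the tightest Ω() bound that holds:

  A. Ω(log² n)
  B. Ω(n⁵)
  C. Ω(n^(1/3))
B

f(n) = n⁵ is Ω(n⁵).
All listed options are valid Big-Ω bounds (lower bounds),
but Ω(n⁵) is the tightest (largest valid bound).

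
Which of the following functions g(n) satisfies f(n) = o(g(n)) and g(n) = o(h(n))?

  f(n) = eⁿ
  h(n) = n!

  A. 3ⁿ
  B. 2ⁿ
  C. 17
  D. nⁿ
A

We need g(n) with eⁿ = o(g(n)) and g(n) = o(n!), i.e. O(eⁿ) ≺ g ≺ O(n!).
Check each option:
  A. 3ⁿ — O(3ⁿ) is strictly between O(eⁿ) and O(n!) ✓
  B. 2ⁿ — O(2ⁿ) does not grow strictly faster than f(n)
  C. 17 — O(1) does not grow strictly faster than f(n)
  D. nⁿ — O(nⁿ) does not grow strictly slower than h(n)

Only option A (3ⁿ) lies strictly between.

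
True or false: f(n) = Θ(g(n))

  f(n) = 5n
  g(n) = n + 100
True

f(n) = 5n and g(n) = n + 100 are both O(n).
Since they have the same asymptotic growth rate, f(n) = Θ(g(n)) is true.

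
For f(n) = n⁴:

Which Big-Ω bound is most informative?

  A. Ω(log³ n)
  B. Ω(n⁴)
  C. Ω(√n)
B

f(n) = n⁴ is Ω(n⁴).
All listed options are valid Big-Ω bounds (lower bounds),
but Ω(n⁴) is the tightest (largest valid bound).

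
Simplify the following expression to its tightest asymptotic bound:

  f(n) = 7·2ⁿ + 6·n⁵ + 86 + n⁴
Θ(2ⁿ)

Order the terms by growth rate: 86 ≺ n⁴ ≺ 6·n⁵ ≺ 7·2ⁿ.
The fastest-growing term 7·2ⁿ dominates as n → ∞; dropping its constant factor gives Θ(2ⁿ).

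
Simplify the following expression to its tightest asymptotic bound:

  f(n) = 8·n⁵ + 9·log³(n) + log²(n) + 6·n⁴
Θ(n⁵)

Order the terms by growth rate: log²(n) ≺ 9·log³(n) ≺ 6·n⁴ ≺ 8·n⁵.
The fastest-growing term 8·n⁵ dominates as n → ∞; dropping its constant factor gives Θ(n⁵).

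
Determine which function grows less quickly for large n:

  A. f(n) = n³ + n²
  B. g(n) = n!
A

f(n) = n³ + n² is O(n³), while g(n) = n! is O(n!).
Since O(n³) grows slower than O(n!), f(n) is dominated.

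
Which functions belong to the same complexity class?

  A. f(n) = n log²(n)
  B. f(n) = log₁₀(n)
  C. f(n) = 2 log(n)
B and C

Examining each function:
  A. n log²(n) is O(n log² n)
  B. log₁₀(n) is O(log n)
  C. 2 log(n) is O(log n)

Functions B and C both have the same complexity class.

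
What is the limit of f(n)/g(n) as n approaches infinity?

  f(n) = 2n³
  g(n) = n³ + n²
2

Since 2n³ and n³ + n² have the same growth rate (O(n³)),
the ratio converges to a constant: 2.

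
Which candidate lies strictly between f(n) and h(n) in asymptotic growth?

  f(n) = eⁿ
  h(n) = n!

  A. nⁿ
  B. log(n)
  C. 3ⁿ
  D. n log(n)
C

We need g(n) with eⁿ = o(g(n)) and g(n) = o(n!), i.e. O(eⁿ) ≺ g ≺ O(n!).
Check each option:
  A. nⁿ — O(nⁿ) does not grow strictly slower than h(n)
  B. log(n) — O(log n) does not grow strictly faster than f(n)
  C. 3ⁿ — O(3ⁿ) is strictly between O(eⁿ) and O(n!) ✓
  D. n log(n) — O(n log n) does not grow strictly faster than f(n)

Only option C (3ⁿ) lies strictly between.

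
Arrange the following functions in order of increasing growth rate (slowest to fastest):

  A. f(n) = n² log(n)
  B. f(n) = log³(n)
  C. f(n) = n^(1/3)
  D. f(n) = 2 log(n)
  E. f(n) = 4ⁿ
D < B < C < A < E

Comparing growth rates:
D = 2 log(n) is O(log n)
B = log³(n) is O(log³ n)
C = n^(1/3) is O(n^(1/3))
A = n² log(n) is O(n² log n)
E = 4ⁿ is O(4ⁿ)

Therefore, the order from slowest to fastest is: D < B < C < A < E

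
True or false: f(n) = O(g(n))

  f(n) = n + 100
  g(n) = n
True

f(n) = n + 100 and g(n) = n are both O(n).
Big-O permits equal growth rates (f ≤ c·g for some c), so f(n) = O(g(n)) is true.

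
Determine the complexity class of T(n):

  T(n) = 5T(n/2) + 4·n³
Θ(n³)

Master Theorem: a = 5, b = 2, f(n) = 4·n³.
Compute the critical exponent d = log₂(5) = 2.322.
Compare f(n) = Θ(n³) against n^d:
  k = 3 > d = 2.322, so f(n) = Ω(n^(d+ε)) — Case 3.
  Regularity: a·(n/b)^3/n^3 = a/b^3 = 5/8 < 1 ✓.
  The top-level work dominates: T(n) = Θ(f(n)) = Θ(n³).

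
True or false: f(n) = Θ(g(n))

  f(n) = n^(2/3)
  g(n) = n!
False

f(n) = n^(2/3) is O(n^(2/3)), and g(n) = n! is O(n!).
Since they have different growth rates, f(n) = Θ(g(n)) is false.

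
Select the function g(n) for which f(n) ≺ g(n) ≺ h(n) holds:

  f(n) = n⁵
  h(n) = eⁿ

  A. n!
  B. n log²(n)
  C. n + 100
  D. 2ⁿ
D

We need g(n) with n⁵ = o(g(n)) and g(n) = o(eⁿ), i.e. O(n⁵) ≺ g ≺ O(eⁿ).
Check each option:
  A. n! — O(n!) does not grow strictly slower than h(n)
  B. n log²(n) — O(n log² n) does not grow strictly faster than f(n)
  C. n + 100 — O(n) does not grow strictly faster than f(n)
  D. 2ⁿ — O(2ⁿ) is strictly between O(n⁵) and O(eⁿ) ✓

Only option D (2ⁿ) lies strictly between.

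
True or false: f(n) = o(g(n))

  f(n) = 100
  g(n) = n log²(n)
True

f(n) = 100 is O(1), and g(n) = n log²(n) is O(n log² n).
Since O(1) grows strictly slower than O(n log² n), f(n) = o(g(n)) is true.
This means lim(n→∞) f(n)/g(n) = 0.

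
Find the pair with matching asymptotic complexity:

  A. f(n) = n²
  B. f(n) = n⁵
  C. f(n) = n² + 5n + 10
A and C

Examining each function:
  A. n² is O(n²)
  B. n⁵ is O(n⁵)
  C. n² + 5n + 10 is O(n²)

Functions A and C both have the same complexity class.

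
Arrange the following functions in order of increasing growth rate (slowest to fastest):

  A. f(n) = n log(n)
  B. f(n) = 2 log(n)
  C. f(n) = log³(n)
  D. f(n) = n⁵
B < C < A < D

Comparing growth rates:
B = 2 log(n) is O(log n)
C = log³(n) is O(log³ n)
A = n log(n) is O(n log n)
D = n⁵ is O(n⁵)

Therefore, the order from slowest to fastest is: B < C < A < D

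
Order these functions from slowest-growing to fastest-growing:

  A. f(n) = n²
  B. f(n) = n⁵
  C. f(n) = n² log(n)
A < C < B

Comparing growth rates:
A = n² is O(n²)
C = n² log(n) is O(n² log n)
B = n⁵ is O(n⁵)

Therefore, the order from slowest to fastest is: A < C < B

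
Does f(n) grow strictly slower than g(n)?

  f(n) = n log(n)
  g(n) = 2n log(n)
False

f(n) = n log(n) is O(n log n), and g(n) = 2n log(n) is O(n log n).
Since they have the same growth rate, f(n) = o(g(n)) is false.
(f = o(g) requires f to grow strictly slower, not equal.)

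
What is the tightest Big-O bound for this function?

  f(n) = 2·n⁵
O(n⁵)

The dominant term in 2·n⁵ is 2·n⁵, which is Θ(n⁵).
Constants are absorbed, so the tightest bound is O(n⁵).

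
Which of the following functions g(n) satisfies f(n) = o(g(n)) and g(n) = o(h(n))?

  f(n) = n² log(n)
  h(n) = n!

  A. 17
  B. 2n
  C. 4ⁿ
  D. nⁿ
C

We need g(n) with n² log(n) = o(g(n)) and g(n) = o(n!), i.e. O(n² log n) ≺ g ≺ O(n!).
Check each option:
  A. 17 — O(1) does not grow strictly faster than f(n)
  B. 2n — O(n) does not grow strictly faster than f(n)
  C. 4ⁿ — O(4ⁿ) is strictly between O(n² log n) and O(n!) ✓
  D. nⁿ — O(nⁿ) does not grow strictly slower than h(n)

Only option C (4ⁿ) lies strictly between.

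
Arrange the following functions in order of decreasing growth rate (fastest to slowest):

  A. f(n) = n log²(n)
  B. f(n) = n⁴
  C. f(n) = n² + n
B > C > A

Comparing growth rates:
B = n⁴ is O(n⁴)
C = n² + n is O(n²)
A = n log²(n) is O(n log² n)

Therefore, the order from fastest to slowest is: B > C > A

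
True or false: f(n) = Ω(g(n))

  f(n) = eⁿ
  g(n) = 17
True

f(n) = eⁿ is O(eⁿ), and g(n) = 17 is O(1).
Since O(eⁿ) grows at least as fast as O(1), f(n) = Ω(g(n)) is true.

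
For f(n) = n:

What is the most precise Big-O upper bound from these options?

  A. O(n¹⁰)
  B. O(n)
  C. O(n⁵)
B

f(n) = n is O(n).
All listed options are valid Big-O bounds (upper bounds),
but O(n) is the tightest (smallest valid bound).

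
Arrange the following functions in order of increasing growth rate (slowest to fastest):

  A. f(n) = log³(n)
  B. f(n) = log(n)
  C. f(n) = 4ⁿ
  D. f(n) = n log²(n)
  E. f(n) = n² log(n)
B < A < D < E < C

Comparing growth rates:
B = log(n) is O(log n)
A = log³(n) is O(log³ n)
D = n log²(n) is O(n log² n)
E = n² log(n) is O(n² log n)
C = 4ⁿ is O(4ⁿ)

Therefore, the order from slowest to fastest is: B < A < D < E < C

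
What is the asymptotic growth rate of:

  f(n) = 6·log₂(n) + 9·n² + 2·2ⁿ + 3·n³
Θ(2ⁿ)

Order the terms by growth rate: 6·log₂(n) ≺ 9·n² ≺ 3·n³ ≺ 2·2ⁿ.
The fastest-growing term 2·2ⁿ dominates as n → ∞; dropping its constant factor gives Θ(2ⁿ).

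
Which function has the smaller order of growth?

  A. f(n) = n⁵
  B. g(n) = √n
B

f(n) = n⁵ is O(n⁵), while g(n) = √n is O(√n).
Since O(√n) grows slower than O(n⁵), g(n) is dominated.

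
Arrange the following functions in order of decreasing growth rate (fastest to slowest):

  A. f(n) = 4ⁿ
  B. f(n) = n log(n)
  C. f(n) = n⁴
A > C > B

Comparing growth rates:
A = 4ⁿ is O(4ⁿ)
C = n⁴ is O(n⁴)
B = n log(n) is O(n log n)

Therefore, the order from fastest to slowest is: A > C > B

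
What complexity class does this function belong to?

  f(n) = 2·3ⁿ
O(3ⁿ)

The dominant term in 2·3ⁿ is 2·3ⁿ, which is Θ(3ⁿ).
Constants are absorbed, so the tightest bound is O(3ⁿ).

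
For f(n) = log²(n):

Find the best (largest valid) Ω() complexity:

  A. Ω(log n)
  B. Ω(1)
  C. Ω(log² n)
C

f(n) = log²(n) is Ω(log² n).
All listed options are valid Big-Ω bounds (lower bounds),
but Ω(log² n) is the tightest (largest valid bound).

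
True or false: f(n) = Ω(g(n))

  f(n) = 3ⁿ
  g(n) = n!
False

f(n) = 3ⁿ is O(3ⁿ), and g(n) = n! is O(n!).
Since O(3ⁿ) grows slower than O(n!), f(n) = Ω(g(n)) is false.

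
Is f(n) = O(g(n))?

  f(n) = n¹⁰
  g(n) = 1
False

f(n) = n¹⁰ is O(n¹⁰), and g(n) = 1 is O(1).
Since O(n¹⁰) grows faster than O(1), f(n) = O(g(n)) is false.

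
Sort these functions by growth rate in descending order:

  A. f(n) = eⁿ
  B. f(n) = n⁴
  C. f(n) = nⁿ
C > A > B

Comparing growth rates:
C = nⁿ is O(nⁿ)
A = eⁿ is O(eⁿ)
B = n⁴ is O(n⁴)

Therefore, the order from fastest to slowest is: C > A > B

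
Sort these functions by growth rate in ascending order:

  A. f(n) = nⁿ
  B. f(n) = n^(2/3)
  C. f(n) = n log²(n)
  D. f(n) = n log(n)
B < D < C < A

Comparing growth rates:
B = n^(2/3) is O(n^(2/3))
D = n log(n) is O(n log n)
C = n log²(n) is O(n log² n)
A = nⁿ is O(nⁿ)

Therefore, the order from slowest to fastest is: B < D < C < A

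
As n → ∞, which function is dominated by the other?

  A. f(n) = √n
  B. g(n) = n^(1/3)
B

f(n) = √n is O(√n), while g(n) = n^(1/3) is O(n^(1/3)).
Since O(n^(1/3)) grows slower than O(√n), g(n) is dominated.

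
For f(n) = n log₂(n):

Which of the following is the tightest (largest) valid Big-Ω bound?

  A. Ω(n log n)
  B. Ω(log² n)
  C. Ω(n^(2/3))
A

f(n) = n log₂(n) is Ω(n log n).
All listed options are valid Big-Ω bounds (lower bounds),
but Ω(n log n) is the tightest (largest valid bound).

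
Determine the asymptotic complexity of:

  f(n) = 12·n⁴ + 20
O(n⁴)

The dominant term in 12·n⁴ + 20 is 12·n⁴, which is Θ(n⁴).
Lower-order terms (20) are asymptotically negligible.
Constants are absorbed, so the tightest bound is O(n⁴).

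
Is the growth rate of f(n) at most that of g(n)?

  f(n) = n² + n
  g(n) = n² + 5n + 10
True

f(n) = n² + n and g(n) = n² + 5n + 10 are both O(n²).
Big-O permits equal growth rates (f ≤ c·g for some c), so f(n) = O(g(n)) is true.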